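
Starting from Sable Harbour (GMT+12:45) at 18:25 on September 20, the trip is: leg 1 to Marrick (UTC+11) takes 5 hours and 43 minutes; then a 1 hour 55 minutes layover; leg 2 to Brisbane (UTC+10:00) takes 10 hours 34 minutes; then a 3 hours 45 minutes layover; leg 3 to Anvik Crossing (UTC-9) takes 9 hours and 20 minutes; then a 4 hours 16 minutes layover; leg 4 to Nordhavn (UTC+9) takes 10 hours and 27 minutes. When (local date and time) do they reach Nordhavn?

Convert departure to UTC: 18:25 − 12:45 = 05:40 UTC on Sep 20.
Add 5 hours and 43 minutes leg 1 → 11:23 UTC.
Add 1 hour and 55 minutes layover in Marrick → 13:18 UTC.
Add 10 hours and 34 minutes leg 2 → 23:52 UTC.
Add 3 hours and 45 minutes layover in Brisbane → 03:37 UTC (Sep 21).
Add 9 hours and 20 minutes leg 3 → 12:57 UTC.
Add 4 hours 16 minutes layover in Anvik Crossing → 17:13 UTC.
Add 10 hours and 27 minutes leg 4 → 03:40 UTC (Sep 22).
Nordhavn is UTC+9:00, so local arrival = 03:40 + 9:00 = 12:40 on Sep 22.

12:40 on September 22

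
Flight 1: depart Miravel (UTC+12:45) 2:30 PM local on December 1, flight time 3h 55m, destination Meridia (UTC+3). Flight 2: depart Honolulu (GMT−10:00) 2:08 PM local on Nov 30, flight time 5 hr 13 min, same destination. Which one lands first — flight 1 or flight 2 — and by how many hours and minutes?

the second, by 19 minutes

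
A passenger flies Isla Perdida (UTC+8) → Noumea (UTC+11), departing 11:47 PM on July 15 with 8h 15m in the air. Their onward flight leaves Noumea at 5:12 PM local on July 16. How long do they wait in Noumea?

6 hours 10 minutes

Convert departure to UTC: 11:47 PM − 8:00 = 3:47 PM UTC on Jul 15.
Add 8 hours 15 minutes flight time → 12:02 AM UTC (Jul 16).
Noumea is UTC+11:00, so local arrival = 12:02 AM + 11:00 = 11:02 AM on Jul 16.
Layover = 5:12 PM − 11:02 AM = 6 hours 10 minutes.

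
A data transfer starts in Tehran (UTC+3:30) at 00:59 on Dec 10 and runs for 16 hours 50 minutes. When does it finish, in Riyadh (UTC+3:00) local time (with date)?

17:19 on December 10

Riyadh is 0:30 behind Tehran.
After 16 hours and 50 minutes it is 17:49 in Tehran.
Shift by the zone difference: 17:49 − 0:30 = 17:19 on Dec 10 in Riyadh.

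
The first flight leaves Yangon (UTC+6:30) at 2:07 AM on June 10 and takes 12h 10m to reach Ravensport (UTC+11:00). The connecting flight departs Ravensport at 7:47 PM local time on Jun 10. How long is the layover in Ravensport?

Convert departure to UTC: 2:07 AM − 6:30 = 7:37 PM UTC on Jun 9.
Add 12 hours and 10 minutes flight time → 7:47 AM UTC (Jun 10).
Ravensport is UTC+11:00, so local arrival = 7:47 AM + 11:00 = 6:47 PM on Jun 10.
Layover = 7:47 PM − 6:47 PM = 1 hour.

1 hour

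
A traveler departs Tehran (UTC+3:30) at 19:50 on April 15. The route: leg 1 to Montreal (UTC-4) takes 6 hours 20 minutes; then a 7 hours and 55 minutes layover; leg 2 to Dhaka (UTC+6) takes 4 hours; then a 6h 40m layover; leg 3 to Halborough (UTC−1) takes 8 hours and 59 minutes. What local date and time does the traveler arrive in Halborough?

01:14 on Apr 17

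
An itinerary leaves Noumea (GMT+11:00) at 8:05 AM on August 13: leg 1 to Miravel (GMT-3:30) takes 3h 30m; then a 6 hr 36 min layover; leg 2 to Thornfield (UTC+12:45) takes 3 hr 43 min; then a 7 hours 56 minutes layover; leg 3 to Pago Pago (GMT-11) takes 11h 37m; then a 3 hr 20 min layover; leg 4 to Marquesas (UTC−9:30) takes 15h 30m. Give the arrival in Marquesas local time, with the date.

Convert departure to UTC: 8:05 AM − 11:00 = 9:05 PM UTC on Aug 12.
Add 3 hours and 30 minutes leg 1 → 12:35 AM UTC (Aug 13).
Add 6 hours 36 minutes layover in Miravel → 7:11 AM UTC.
Add 3 hours and 43 minutes leg 2 → 10:54 AM UTC.
Add 7 hours 56 minutes layover in Thornfield → 6:50 PM UTC.
Add 11 hours and 37 minutes leg 3 → 6:27 AM UTC (Aug 14).
Add 3 hours and 20 minutes layover in Pago Pago → 9:47 AM UTC.
Add 15 hours and 30 minutes leg 4 → 1:17 AM UTC (Aug 15).
Marquesas is UTC−9:30, so local arrival = 1:17 AM − 9:30 = 3:47 PM on Aug 14.

3:47 PM on August 14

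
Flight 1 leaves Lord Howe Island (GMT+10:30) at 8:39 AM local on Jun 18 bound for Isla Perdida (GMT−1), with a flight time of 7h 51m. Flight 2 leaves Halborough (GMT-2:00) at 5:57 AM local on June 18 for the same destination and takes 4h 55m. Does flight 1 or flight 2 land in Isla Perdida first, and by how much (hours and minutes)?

Flight 1 in UTC: 8:39 AM − 10:30 = 10:09 PM on Jun 17.
+7 hours 51 minutes → arrive 6:00 AM UTC on Jun 18.
Flight 2 in UTC: 5:57 AM + 2:00 = 7:57 AM on Jun 18.
+4 hours and 55 minutes → arrive 12:52 PM UTC on Jun 18.
Flight 1 lands earlier by 6 hours 52 minutes.

the first, by 6 hours 52 minutes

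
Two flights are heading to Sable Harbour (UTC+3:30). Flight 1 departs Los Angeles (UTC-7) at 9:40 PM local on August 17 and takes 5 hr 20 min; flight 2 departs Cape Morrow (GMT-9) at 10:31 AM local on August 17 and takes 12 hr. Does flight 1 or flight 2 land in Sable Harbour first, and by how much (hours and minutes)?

the second, by 2 hours 29 minutes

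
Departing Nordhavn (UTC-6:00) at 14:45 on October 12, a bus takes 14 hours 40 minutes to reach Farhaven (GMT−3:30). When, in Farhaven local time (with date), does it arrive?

Convert departure to UTC: 14:45 + 6:00 = 20:45 UTC on Oct 12.
Add 14 hours 40 minutes travel time → 11:25 UTC (Oct 13).
Farhaven is UTC−3:30, so local arrival = 11:25 − 3:30 = 07:55 on Oct 13.

07:55 on October 13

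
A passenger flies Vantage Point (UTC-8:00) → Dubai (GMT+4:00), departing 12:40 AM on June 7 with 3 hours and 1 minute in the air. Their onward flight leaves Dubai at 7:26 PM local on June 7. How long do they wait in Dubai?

Convert departure to UTC: 12:40 AM + 8:00 = 8:40 AM UTC on Jun 7.
Add 3 hours and 1 minute flight time → 11:41 AM UTC.
Dubai is UTC+4:00, so local arrival = 11:41 AM + 4:00 = 3:41 PM on Jun 7.
Layover = 7:26 PM − 3:41 PM = 3 hours 45 minutes.

3 hours 45 minutes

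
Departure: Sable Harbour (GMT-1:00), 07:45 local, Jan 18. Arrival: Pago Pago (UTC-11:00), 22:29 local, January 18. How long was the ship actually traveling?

Departure in UTC: 07:45 + 1:00 = 08:45 on Jan 18.
Arrival in UTC: 22:29 + 11:00 = 09:29 on Jan 19.
Elapsed = 09:29 − 08:45 (+1 day) = 24 hours 44 minutes.

24 hours 44 minutes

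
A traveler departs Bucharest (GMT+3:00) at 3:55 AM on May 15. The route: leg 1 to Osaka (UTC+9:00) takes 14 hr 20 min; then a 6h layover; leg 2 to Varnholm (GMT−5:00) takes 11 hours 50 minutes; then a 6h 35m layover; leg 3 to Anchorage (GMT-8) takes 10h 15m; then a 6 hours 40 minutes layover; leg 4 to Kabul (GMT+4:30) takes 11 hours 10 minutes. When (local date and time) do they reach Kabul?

12:15 AM on May 18

Convert departure to UTC: 3:55 AM − 3:00 = 12:55 AM UTC on May 15.
Add 14 hours and 20 minutes leg 1 → 3:15 PM UTC.
Add 6 hours layover in Osaka → 9:15 PM UTC.
Add 11 hours 50 minutes leg 2 → 9:05 AM UTC (May 16).
Add 6 hours and 35 minutes layover in Varnholm → 3:40 PM UTC.
Add 10 hours 15 minutes leg 3 → 1:55 AM UTC (May 17).
Add 6 hours and 40 minutes layover in Anchorage → 8:35 AM UTC.
Add 11 hours and 10 minutes leg 4 → 7:45 PM UTC.
Kabul is UTC+4:30, so local arrival = 7:45 PM + 4:30 = 12:15 AM on May 18.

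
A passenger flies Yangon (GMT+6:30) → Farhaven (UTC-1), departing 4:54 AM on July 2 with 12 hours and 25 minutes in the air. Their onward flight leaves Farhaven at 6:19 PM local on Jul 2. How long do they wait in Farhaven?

Convert departure to UTC: 4:54 AM − 6:30 = 10:24 PM UTC on Jul 1.
Add 12 hours 25 minutes flight time → 10:49 AM UTC (Jul 2).
Farhaven is UTC−1:00, so local arrival = 10:49 AM − 1:00 = 9:49 AM on Jul 2.
Layover = 6:19 PM − 9:49 AM = 8 hours 30 minutes.

8 hours 30 minutes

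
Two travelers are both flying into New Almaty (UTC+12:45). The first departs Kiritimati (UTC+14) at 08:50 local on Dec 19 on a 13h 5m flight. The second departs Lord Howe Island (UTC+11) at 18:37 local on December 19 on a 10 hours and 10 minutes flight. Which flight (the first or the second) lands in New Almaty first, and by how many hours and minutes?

Flight 1 in UTC: 08:50 − 14:00 = 18:50 on Dec 18.
+13 hours 5 minutes → arrive 07:55 UTC on Dec 19.
Flight 2 in UTC: 18:37 − 11:00 = 07:37 on Dec 19.
+10 hours and 10 minutes → arrive 17:47 UTC on Dec 19.
Flight 1 lands earlier by 9 hours 52 minutes.

the first, by 9 hours 52 minutes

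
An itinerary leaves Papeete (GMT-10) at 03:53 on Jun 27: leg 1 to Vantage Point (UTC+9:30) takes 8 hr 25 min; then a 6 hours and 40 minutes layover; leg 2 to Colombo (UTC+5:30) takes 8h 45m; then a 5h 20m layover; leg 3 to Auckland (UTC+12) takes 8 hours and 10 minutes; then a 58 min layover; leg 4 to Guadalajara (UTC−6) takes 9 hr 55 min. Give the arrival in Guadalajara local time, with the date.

Convert departure to UTC: 03:53 + 10:00 = 13:53 UTC on Jun 27.
Add 8 hours and 25 minutes leg 1 → 22:18 UTC.
Add 6 hours and 40 minutes layover in Vantage Point → 04:58 UTC (Jun 28).
Add 8 hours 45 minutes leg 2 → 13:43 UTC.
Add 5 hours 20 minutes layover in Colombo → 19:03 UTC.
Add 8 hours and 10 minutes leg 3 → 03:13 UTC (Jun 29).
Add 58 minutes layover in Auckland → 04:11 UTC.
Add 9 hours 55 minutes leg 4 → 14:06 UTC.
Guadalajara is UTC−6:00, so local arrival = 14:06 − 6:00 = 08:06 on Jun 29.

08:06 on June 29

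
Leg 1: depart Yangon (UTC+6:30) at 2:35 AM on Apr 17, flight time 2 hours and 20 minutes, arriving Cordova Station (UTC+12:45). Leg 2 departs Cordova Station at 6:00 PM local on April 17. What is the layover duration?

Convert departure to UTC: 2:35 AM − 6:30 = 8:05 PM UTC on Apr 16.
Add 2 hours 20 minutes flight time → 10:25 PM UTC.
Cordova Station is UTC+12:45, so local arrival = 10:25 PM + 12:45 = 11:10 AM on Apr 17.
Layover = 6:00 PM − 11:10 AM = 6 hours 50 minutes.

6 hours 50 minutes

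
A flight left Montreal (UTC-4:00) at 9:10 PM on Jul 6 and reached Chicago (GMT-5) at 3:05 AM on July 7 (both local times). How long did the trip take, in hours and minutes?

Departure in UTC: 9:10 PM + 4:00 = 1:10 AM on Jul 7.
Arrival in UTC: 3:05 AM + 5:00 = 8:05 AM on Jul 7.
Elapsed = 8:05 AM − 1:10 AM = 6 hours 55 minutes.

6 hours 55 minutes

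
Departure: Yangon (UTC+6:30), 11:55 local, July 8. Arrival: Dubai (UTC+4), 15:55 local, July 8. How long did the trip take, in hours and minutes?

6 hours 30 minutes

Dubai is 2:30 behind Yangon.
Clock-face elapsed time (ignoring zones) is 4 hours.
Actual elapsed = 4 hours + 2:30 = 6 hours 30 minutes.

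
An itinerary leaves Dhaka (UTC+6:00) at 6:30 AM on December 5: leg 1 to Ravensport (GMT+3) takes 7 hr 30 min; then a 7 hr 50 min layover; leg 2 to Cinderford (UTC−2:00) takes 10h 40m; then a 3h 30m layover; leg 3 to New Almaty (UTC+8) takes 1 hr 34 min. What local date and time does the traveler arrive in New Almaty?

3:34 PM on Dec 6

Convert departure to UTC: 6:30 AM − 6:00 = 12:30 AM UTC on Dec 5.
Add 7 hours and 30 minutes leg 1 → 8:00 AM UTC.
Add 7 hours 50 minutes layover in Ravensport → 3:50 PM UTC.
Add 10 hours and 40 minutes leg 2 → 2:30 AM UTC (Dec 6).
Add 3 hours 30 minutes layover in Cinderford → 6:00 AM UTC.
Add 1 hour and 34 minutes leg 3 → 7:34 AM UTC.
New Almaty is UTC+8:00, so local arrival = 7:34 AM + 8:00 = 3:34 PM on Dec 6.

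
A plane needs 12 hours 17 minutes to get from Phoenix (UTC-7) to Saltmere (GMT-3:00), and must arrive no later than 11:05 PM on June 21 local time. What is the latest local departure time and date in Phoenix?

6:48 AM on Jun 21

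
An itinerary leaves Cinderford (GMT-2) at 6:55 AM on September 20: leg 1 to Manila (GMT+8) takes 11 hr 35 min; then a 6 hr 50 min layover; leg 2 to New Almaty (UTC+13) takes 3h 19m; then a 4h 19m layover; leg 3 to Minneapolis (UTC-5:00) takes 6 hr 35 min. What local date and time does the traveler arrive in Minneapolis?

Convert departure to UTC: 6:55 AM + 2:00 = 8:55 AM UTC on Sep 20.
Add 11 hours and 35 minutes leg 1 → 8:30 PM UTC.
Add 6 hours 50 minutes layover in Manila → 3:20 AM UTC (Sep 21).
Add 3 hours 19 minutes leg 2 → 6:39 AM UTC.
Add 4 hours 19 minutes layover in New Almaty → 10:58 AM UTC.
Add 6 hours and 35 minutes leg 3 → 5:33 PM UTC.
Minneapolis is UTC−5:00, so local arrival = 5:33 PM − 5:00 = 12:33 PM on Sep 21.

12:33 PM on September 21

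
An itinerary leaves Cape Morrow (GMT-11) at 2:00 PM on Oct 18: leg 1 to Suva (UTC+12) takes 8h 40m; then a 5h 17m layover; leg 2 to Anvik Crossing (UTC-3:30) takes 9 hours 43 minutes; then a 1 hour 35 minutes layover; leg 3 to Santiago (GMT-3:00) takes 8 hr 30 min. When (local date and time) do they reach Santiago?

7:45 AM on Oct 20

Convert departure to UTC: 2:00 PM + 11:00 = 1:00 AM UTC on Oct 19.
Add 8 hours and 40 minutes leg 1 → 9:40 AM UTC.
Add 5 hours 17 minutes layover in Suva → 2:57 PM UTC.
Add 9 hours 43 minutes leg 2 → 12:40 AM UTC (Oct 20).
Add 1 hour 35 minutes layover in Anvik Crossing → 2:15 AM UTC.
Add 8 hours and 30 minutes leg 3 → 10:45 AM UTC.
Santiago is UTC−3:00, so local arrival = 10:45 AM − 3:00 = 7:45 AM on Oct 20.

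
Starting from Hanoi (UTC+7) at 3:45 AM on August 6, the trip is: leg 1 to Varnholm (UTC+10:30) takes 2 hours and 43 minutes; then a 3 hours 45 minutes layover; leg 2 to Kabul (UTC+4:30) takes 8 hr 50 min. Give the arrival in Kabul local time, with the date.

4:33 PM on August 6

Convert departure to UTC: 3:45 AM − 7:00 = 8:45 PM UTC on Aug 5.
Add 2 hours and 43 minutes leg 1 → 11:28 PM UTC.
Add 3 hours 45 minutes layover in Varnholm → 3:13 AM UTC (Aug 6).
Add 8 hours 50 minutes leg 2 → 12:03 PM UTC.
Kabul is UTC+4:30, so local arrival = 12:03 PM + 4:30 = 4:33 PM on Aug 6.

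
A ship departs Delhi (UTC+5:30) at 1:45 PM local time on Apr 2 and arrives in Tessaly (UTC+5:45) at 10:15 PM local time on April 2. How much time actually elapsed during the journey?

8 hours 15 minutes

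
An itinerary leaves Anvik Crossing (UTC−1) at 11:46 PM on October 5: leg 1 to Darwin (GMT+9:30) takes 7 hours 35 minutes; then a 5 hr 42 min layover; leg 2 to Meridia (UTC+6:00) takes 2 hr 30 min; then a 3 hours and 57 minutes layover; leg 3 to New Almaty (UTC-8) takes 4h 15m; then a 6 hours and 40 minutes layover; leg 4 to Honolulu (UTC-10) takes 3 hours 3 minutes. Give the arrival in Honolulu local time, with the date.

12:28 AM on October 7

Convert departure to UTC: 11:46 PM + 1:00 = 12:46 AM UTC on Oct 6.
Add 7 hours and 35 minutes leg 1 → 8:21 AM UTC.
Add 5 hours 42 minutes layover in Darwin → 2:03 PM UTC.
Add 2 hours 30 minutes leg 2 → 4:33 PM UTC.
Add 3 hours 57 minutes layover in Meridia → 8:30 PM UTC.
Add 4 hours 15 minutes leg 3 → 12:45 AM UTC (Oct 7).
Add 6 hours and 40 minutes layover in New Almaty → 7:25 AM UTC.
Add 3 hours 3 minutes leg 4 → 10:28 AM UTC.
Honolulu is UTC−10:00, so local arrival = 10:28 AM − 10:00 = 12:28 AM on Oct 7.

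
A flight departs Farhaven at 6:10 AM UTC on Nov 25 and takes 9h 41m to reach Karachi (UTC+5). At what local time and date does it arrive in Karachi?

8:51 PM on Nov 25

Departure is given in UTC: 6:10 AM on Nov 25.
Add 9 hours 41 minutes → 3:51 PM UTC.
Karachi is UTC+5:00: 3:51 PM + 5:00 = 8:51 PM on Nov 25.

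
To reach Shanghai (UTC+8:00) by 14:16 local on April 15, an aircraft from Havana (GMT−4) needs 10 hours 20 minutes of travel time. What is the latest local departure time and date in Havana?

15:56 on Apr 14

Target arrival in UTC: 14:16 − 8:00 = 06:16 on Apr 15.
Subtract 10 hours and 20 minutes → departure 19:56 UTC on Apr 14.
Havana is UTC−4:00: 19:56 − 4:00 = 15:56 on Apr 14.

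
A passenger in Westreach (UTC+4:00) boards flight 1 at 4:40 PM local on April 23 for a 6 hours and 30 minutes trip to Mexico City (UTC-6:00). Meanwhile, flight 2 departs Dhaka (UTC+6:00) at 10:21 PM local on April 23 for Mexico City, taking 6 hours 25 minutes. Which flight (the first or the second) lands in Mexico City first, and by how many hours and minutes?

the first, by 3 hours 36 minutes

Flight 1 in UTC: 4:40 PM − 4:00 = 12:40 PM on Apr 23.
+6 hours and 30 minutes → arrive 7:10 PM UTC on Apr 23.
Flight 2 in UTC: 10:21 PM − 6:00 = 4:21 PM on Apr 23.
+6 hours and 25 minutes → arrive 10:46 PM UTC on Apr 23.
Flight 1 lands earlier by 3 hours 36 minutes.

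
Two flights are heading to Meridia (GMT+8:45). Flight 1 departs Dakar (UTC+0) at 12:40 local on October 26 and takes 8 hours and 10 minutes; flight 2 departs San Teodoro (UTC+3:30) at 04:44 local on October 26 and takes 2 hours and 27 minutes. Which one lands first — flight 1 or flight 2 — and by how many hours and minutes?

the second, by 17 hours 9 minutes

Flight 1 departs at 12:40 UTC (Oct 26).
+8 hours and 10 minutes → arrive 20:50 UTC on Oct 26.
Flight 2 in UTC: 04:44 − 3:30 = 01:14 on Oct 26.
+2 hours 27 minutes → arrive 03:41 UTC on Oct 26.
Flight 2 lands earlier by 17 hours 9 minutes.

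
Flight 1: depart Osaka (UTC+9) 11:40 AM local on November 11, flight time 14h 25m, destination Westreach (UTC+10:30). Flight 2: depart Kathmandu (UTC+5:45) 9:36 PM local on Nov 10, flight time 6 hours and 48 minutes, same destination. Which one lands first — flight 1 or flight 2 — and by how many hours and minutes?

the second, by 18 hours 26 minutes

Flight 1 in UTC: 11:40 AM − 9:00 = 2:40 AM on Nov 11.
+14 hours 25 minutes → arrive 5:05 PM UTC on Nov 11.
Flight 2 in UTC: 9:36 PM − 5:45 = 3:51 PM on Nov 10.
+6 hours and 48 minutes → arrive 10:39 PM UTC on Nov 10.
Flight 2 lands earlier by 18 hours 26 minutes.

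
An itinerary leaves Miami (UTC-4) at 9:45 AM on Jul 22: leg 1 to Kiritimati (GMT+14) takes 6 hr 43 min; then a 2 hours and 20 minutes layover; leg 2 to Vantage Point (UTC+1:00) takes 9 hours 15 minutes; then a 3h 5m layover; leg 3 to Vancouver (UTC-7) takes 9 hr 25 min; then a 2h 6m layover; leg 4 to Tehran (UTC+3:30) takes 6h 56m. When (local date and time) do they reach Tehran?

9:05 AM on Jul 24

Convert departure to UTC: 9:45 AM + 4:00 = 1:45 PM UTC on Jul 22.
Add 6 hours and 43 minutes leg 1 → 8:28 PM UTC.
Add 2 hours and 20 minutes layover in Kiritimati → 10:48 PM UTC.
Add 9 hours 15 minutes leg 2 → 8:03 AM UTC (Jul 23).
Add 3 hours 5 minutes layover in Vantage Point → 11:08 AM UTC.
Add 9 hours 25 minutes leg 3 → 8:33 PM UTC.
Add 2 hours 6 minutes layover in Vancouver → 10:39 PM UTC.
Add 6 hours 56 minutes leg 4 → 5:35 AM UTC (Jul 24).
Tehran is UTC+3:30, so local arrival = 5:35 AM + 3:30 = 9:05 AM on Jul 24.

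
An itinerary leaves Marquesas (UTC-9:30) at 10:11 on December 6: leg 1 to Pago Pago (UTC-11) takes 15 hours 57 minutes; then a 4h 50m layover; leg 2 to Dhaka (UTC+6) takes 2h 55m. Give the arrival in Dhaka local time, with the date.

01:23 on Dec 8

Convert departure to UTC: 10:11 + 9:30 = 19:41 UTC on Dec 6.
Add 15 hours 57 minutes leg 1 → 11:38 UTC (Dec 7).
Add 4 hours 50 minutes layover in Pago Pago → 16:28 UTC.
Add 2 hours and 55 minutes leg 2 → 19:23 UTC.
Dhaka is UTC+6:00, so local arrival = 19:23 + 6:00 = 01:23 on Dec 8.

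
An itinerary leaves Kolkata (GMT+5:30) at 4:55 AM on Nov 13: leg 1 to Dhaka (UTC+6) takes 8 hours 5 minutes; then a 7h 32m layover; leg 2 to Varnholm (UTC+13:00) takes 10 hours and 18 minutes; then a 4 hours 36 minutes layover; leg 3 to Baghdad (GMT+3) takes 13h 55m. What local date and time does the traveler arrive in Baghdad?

10:51 PM on November 14

Convert departure to UTC: 4:55 AM − 5:30 = 11:25 PM UTC on Nov 12.
Add 8 hours 5 minutes leg 1 → 7:30 AM UTC (Nov 13).
Add 7 hours 32 minutes layover in Dhaka → 3:02 PM UTC.
Add 10 hours 18 minutes leg 2 → 1:20 AM UTC (Nov 14).
Add 4 hours 36 minutes layover in Varnholm → 5:56 AM UTC.
Add 13 hours and 55 minutes leg 3 → 7:51 PM UTC.
Baghdad is UTC+3:00, so local arrival = 7:51 PM + 3:00 = 10:51 PM on Nov 14.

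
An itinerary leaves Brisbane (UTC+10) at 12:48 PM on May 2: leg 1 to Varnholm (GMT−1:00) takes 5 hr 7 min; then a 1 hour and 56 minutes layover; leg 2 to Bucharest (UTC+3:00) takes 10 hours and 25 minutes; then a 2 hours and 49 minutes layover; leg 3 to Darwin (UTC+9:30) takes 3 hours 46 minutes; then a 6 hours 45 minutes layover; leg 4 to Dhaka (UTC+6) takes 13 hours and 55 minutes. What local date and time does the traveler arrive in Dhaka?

Convert departure to UTC: 12:48 PM − 10:00 = 2:48 AM UTC on May 2.
Add 5 hours and 7 minutes leg 1 → 7:55 AM UTC.
Add 1 hour 56 minutes layover in Varnholm → 9:51 AM UTC.
Add 10 hours 25 minutes leg 2 → 8:16 PM UTC.
Add 2 hours and 49 minutes layover in Bucharest → 11:05 PM UTC.
Add 3 hours 46 minutes leg 3 → 2:51 AM UTC (May 3).
Add 6 hours 45 minutes layover in Darwin → 9:36 AM UTC.
Add 13 hours and 55 minutes leg 4 → 11:31 PM UTC.
Dhaka is UTC+6:00, so local arrival = 11:31 PM + 6:00 = 5:31 AM on May 4.

5:31 AM on May 4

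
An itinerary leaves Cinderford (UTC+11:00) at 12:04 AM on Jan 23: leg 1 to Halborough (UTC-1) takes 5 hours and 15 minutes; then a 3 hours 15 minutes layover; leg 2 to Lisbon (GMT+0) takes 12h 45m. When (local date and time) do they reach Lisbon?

10:19 AM on Jan 23

Convert departure to UTC: 12:04 AM − 11:00 = 1:04 PM UTC on Jan 22.
Add 5 hours 15 minutes leg 1 → 6:19 PM UTC.
Add 3 hours and 15 minutes layover in Halborough → 9:34 PM UTC.
Add 12 hours and 45 minutes leg 2 → 10:19 AM UTC (Jan 23).
Lisbon is UTC+0, so local arrival is the same: 10:19 AM on Jan 23.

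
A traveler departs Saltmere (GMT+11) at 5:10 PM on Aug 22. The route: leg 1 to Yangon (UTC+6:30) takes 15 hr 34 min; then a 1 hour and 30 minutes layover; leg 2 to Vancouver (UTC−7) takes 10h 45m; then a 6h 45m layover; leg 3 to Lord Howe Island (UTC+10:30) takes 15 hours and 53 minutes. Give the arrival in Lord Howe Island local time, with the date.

7:07 PM on August 24

Convert departure to UTC: 5:10 PM − 11:00 = 6:10 AM UTC on Aug 22.
Add 15 hours and 34 minutes leg 1 → 9:44 PM UTC.
Add 1 hour 30 minutes layover in Yangon → 11:14 PM UTC.
Add 10 hours 45 minutes leg 2 → 9:59 AM UTC (Aug 23).
Add 6 hours 45 minutes layover in Vancouver → 4:44 PM UTC.
Add 15 hours and 53 minutes leg 3 → 8:37 AM UTC (Aug 24).
Lord Howe Island is UTC+10:30, so local arrival = 8:37 AM + 10:30 = 7:07 PM on Aug 24.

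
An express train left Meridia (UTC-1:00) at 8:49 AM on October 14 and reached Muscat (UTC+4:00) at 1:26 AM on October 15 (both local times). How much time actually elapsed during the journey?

Muscat is 5:00 ahead of Meridia.
Clock-face elapsed time (ignoring zones) is 16 hours 37 minutes.
Actual elapsed = 16 hours 37 minutes − 5:00 = 11 hours 37 minutes.

11 hours 37 minutes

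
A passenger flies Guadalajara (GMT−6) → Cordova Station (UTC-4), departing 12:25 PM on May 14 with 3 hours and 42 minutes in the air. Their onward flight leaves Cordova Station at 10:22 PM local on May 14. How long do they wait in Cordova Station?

Convert departure to UTC: 12:25 PM + 6:00 = 6:25 PM UTC on May 14.
Add 3 hours and 42 minutes flight time → 10:07 PM UTC.
Cordova Station is UTC−4:00, so local arrival = 10:07 PM − 4:00 = 6:07 PM on May 14.
Layover = 10:22 PM − 6:07 PM = 4 hours 15 minutes.

4 hours 15 minutes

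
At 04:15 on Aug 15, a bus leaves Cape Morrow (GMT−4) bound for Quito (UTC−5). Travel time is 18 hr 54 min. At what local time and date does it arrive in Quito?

22:09 on August 15

Convert departure to UTC: 04:15 + 4:00 = 08:15 UTC on Aug 15.
Add 18 hours 54 minutes travel time → 03:09 UTC (Aug 16).
Quito is UTC−5:00, so local arrival = 03:09 − 5:00 = 22:09 on Aug 15.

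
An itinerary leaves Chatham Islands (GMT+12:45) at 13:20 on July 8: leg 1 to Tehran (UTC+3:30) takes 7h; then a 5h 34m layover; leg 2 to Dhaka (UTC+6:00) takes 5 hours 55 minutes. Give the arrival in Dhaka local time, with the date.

Convert departure to UTC: 13:20 − 12:45 = 00:35 UTC on Jul 8.
Add 7 hours leg 1 → 07:35 UTC.
Add 5 hours 34 minutes layover in Tehran → 13:09 UTC.
Add 5 hours 55 minutes leg 2 → 19:04 UTC.
Dhaka is UTC+6:00, so local arrival = 19:04 + 6:00 = 01:04 on Jul 9.

01:04 on Jul 9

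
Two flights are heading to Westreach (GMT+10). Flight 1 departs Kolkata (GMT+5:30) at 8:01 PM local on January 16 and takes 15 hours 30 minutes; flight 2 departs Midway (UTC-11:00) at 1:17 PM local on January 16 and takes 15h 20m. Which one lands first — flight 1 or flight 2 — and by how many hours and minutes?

Flight 1 in UTC: 8:01 PM − 5:30 = 2:31 PM on Jan 16.
+15 hours and 30 minutes → arrive 6:01 AM UTC on Jan 17.
Flight 2 in UTC: 1:17 PM + 11:00 = 12:17 AM on Jan 17.
+15 hours 20 minutes → arrive 3:37 PM UTC on Jan 17.
Flight 1 lands earlier by 9 hours 36 minutes.

the first, by 9 hours 36 minutes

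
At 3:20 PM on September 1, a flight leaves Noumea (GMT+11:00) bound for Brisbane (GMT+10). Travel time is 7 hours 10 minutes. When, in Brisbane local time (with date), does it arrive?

Convert departure to UTC: 3:20 PM − 11:00 = 4:20 AM UTC on Sep 1.
Add 7 hours and 10 minutes travel time → 11:30 AM UTC.
Brisbane is UTC+10:00, so local arrival = 11:30 AM + 10:00 = 9:30 PM on Sep 1.

9:30 PM on September 1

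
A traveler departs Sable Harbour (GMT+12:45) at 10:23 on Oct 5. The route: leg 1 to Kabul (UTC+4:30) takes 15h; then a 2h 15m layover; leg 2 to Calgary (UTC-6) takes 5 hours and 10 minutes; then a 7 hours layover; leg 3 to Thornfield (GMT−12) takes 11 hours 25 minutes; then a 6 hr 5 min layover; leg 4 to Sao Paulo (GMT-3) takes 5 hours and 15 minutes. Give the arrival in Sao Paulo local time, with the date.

Convert departure to UTC: 10:23 − 12:45 = 21:38 UTC on Oct 4.
Add 15 hours leg 1 → 12:38 UTC (Oct 5).
Add 2 hours and 15 minutes layover in Kabul → 14:53 UTC.
Add 5 hours and 10 minutes leg 2 → 20:03 UTC.
Add 7 hours layover in Calgary → 03:03 UTC (Oct 6).
Add 11 hours 25 minutes leg 3 → 14:28 UTC.
Add 6 hours and 5 minutes layover in Thornfield → 20:33 UTC.
Add 5 hours 15 minutes leg 4 → 01:48 UTC (Oct 7).
Sao Paulo is UTC−3:00, so local arrival = 01:48 − 3:00 = 22:48 on Oct 6.

22:48 on Oct 6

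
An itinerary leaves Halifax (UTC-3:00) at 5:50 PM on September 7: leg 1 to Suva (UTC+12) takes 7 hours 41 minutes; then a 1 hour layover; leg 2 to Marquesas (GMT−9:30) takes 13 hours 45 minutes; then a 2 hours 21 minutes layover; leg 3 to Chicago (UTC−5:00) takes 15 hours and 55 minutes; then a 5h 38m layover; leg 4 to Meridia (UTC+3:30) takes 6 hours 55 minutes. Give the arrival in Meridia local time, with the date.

Convert departure to UTC: 5:50 PM + 3:00 = 8:50 PM UTC on Sep 7.
Add 7 hours 41 minutes leg 1 → 4:31 AM UTC (Sep 8).
Add 1 hour layover in Suva → 5:31 AM UTC.
Add 13 hours 45 minutes leg 2 → 7:16 PM UTC.
Add 2 hours 21 minutes layover in Marquesas → 9:37 PM UTC.
Add 15 hours and 55 minutes leg 3 → 1:32 PM UTC (Sep 9).
Add 5 hours and 38 minutes layover in Chicago → 7:10 PM UTC.
Add 6 hours and 55 minutes leg 4 → 2:05 AM UTC (Sep 10).
Meridia is UTC+3:30, so local arrival = 2:05 AM + 3:30 = 5:35 AM on Sep 10.

5:35 AM on Sep 10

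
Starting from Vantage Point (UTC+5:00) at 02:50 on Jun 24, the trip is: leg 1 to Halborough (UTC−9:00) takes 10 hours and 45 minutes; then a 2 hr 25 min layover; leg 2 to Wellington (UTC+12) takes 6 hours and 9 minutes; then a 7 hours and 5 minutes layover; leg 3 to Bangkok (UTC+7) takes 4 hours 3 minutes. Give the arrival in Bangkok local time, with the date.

Convert departure to UTC: 02:50 − 5:00 = 21:50 UTC on Jun 23.
Add 10 hours and 45 minutes leg 1 → 08:35 UTC (Jun 24).
Add 2 hours 25 minutes layover in Halborough → 11:00 UTC.
Add 6 hours and 9 minutes leg 2 → 17:09 UTC.
Add 7 hours and 5 minutes layover in Wellington → 00:14 UTC (Jun 25).
Add 4 hours and 3 minutes leg 3 → 04:17 UTC.
Bangkok is UTC+7:00, so local arrival = 04:17 + 7:00 = 11:17 on Jun 25.

11:17 on June 25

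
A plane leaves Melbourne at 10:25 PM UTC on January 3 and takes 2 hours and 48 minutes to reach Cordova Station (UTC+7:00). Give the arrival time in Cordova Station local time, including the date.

Departure is given in UTC: 10:25 PM on Jan 3.
Add 2 hours 48 minutes → 1:13 AM UTC (Jan 4).
Cordova Station is UTC+7:00: 1:13 AM + 7:00 = 8:13 AM on Jan 4.

8:13 AM on Jan 4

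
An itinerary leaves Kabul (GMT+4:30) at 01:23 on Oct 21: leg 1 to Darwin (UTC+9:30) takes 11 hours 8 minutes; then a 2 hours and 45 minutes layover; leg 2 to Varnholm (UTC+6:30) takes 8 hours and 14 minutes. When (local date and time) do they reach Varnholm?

01:30 on October 22

Convert departure to UTC: 01:23 − 4:30 = 20:53 UTC on Oct 20.
Add 11 hours and 8 minutes leg 1 → 08:01 UTC (Oct 21).
Add 2 hours and 45 minutes layover in Darwin → 10:46 UTC.
Add 8 hours and 14 minutes leg 2 → 19:00 UTC.
Varnholm is UTC+6:30, so local arrival = 19:00 + 6:30 = 01:30 on Oct 22.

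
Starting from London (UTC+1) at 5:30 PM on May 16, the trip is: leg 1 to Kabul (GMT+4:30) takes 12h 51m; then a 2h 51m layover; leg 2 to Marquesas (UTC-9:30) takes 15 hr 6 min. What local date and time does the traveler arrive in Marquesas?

1:48 PM on May 17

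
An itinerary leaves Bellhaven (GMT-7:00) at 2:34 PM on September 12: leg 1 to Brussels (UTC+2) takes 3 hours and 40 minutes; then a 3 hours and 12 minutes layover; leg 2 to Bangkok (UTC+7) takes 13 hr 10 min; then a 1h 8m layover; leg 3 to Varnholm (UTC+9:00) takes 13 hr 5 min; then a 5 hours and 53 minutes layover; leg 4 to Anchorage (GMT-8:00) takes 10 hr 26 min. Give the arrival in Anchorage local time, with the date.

Convert departure to UTC: 2:34 PM + 7:00 = 9:34 PM UTC on Sep 12.
Add 3 hours and 40 minutes leg 1 → 1:14 AM UTC (Sep 13).
Add 3 hours 12 minutes layover in Brussels → 4:26 AM UTC.
Add 13 hours and 10 minutes leg 2 → 5:36 PM UTC.
Add 1 hour 8 minutes layover in Bangkok → 6:44 PM UTC.
Add 13 hours and 5 minutes leg 3 → 7:49 AM UTC (Sep 14).
Add 5 hours 53 minutes layover in Varnholm → 1:42 PM UTC.
Add 10 hours and 26 minutes leg 4 → 12:08 AM UTC (Sep 15).
Anchorage is UTC−8:00, so local arrival = 12:08 AM − 8:00 = 4:08 PM on Sep 14.

4:08 PM on September 14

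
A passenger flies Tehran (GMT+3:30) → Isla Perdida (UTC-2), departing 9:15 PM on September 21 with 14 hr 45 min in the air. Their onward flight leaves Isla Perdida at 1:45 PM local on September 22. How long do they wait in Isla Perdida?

Convert departure to UTC: 9:15 PM − 3:30 = 5:45 PM UTC on Sep 21.
Add 14 hours and 45 minutes flight time → 8:30 AM UTC (Sep 22).
Isla Perdida is UTC−2:00, so local arrival = 8:30 AM − 2:00 = 6:30 AM on Sep 22.
Layover = 1:45 PM − 6:30 AM = 7 hours 15 minutes.

7 hours 15 minutes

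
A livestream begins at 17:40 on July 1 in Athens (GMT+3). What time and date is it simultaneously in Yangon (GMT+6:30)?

Yangon is 3:30 ahead of Athens.
Shift by the zone difference: 17:40 + 3:30 = 21:10 on Jul 1 in Yangon.

21:10 on July 1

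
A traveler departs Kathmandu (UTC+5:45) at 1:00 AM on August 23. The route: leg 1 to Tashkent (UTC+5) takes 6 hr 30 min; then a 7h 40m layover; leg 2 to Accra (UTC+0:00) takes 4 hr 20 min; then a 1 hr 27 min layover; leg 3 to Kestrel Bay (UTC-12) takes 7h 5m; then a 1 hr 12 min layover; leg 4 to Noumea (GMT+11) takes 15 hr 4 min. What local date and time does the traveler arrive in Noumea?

Convert departure to UTC: 1:00 AM − 5:45 = 7:15 PM UTC on Aug 22.
Add 6 hours 30 minutes leg 1 → 1:45 AM UTC (Aug 23).
Add 7 hours and 40 minutes layover in Tashkent → 9:25 AM UTC.
Add 4 hours 20 minutes leg 2 → 1:45 PM UTC.
Add 1 hour and 27 minutes layover in Accra → 3:12 PM UTC.
Add 7 hours and 5 minutes leg 3 → 10:17 PM UTC.
Add 1 hour 12 minutes layover in Kestrel Bay → 11:29 PM UTC.
Add 15 hours and 4 minutes leg 4 → 2:33 PM UTC (Aug 24).
Noumea is UTC+11:00, so local arrival = 2:33 PM + 11:00 = 1:33 AM on Aug 25.

1:33 AM on August 25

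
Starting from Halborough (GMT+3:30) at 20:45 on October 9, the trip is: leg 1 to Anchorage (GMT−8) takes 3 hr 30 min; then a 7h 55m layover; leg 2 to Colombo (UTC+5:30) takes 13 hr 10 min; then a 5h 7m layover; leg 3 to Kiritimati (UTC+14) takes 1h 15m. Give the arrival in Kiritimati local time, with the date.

Convert departure to UTC: 20:45 − 3:30 = 17:15 UTC on Oct 9.
Add 3 hours and 30 minutes leg 1 → 20:45 UTC.
Add 7 hours and 55 minutes layover in Anchorage → 04:40 UTC (Oct 10).
Add 13 hours and 10 minutes leg 2 → 17:50 UTC.
Add 5 hours and 7 minutes layover in Colombo → 22:57 UTC.
Add 1 hour 15 minutes leg 3 → 00:12 UTC (Oct 11).
Kiritimati is UTC+14:00, so local arrival = 00:12 + 14:00 = 14:12 on Oct 11.

14:12 on October 11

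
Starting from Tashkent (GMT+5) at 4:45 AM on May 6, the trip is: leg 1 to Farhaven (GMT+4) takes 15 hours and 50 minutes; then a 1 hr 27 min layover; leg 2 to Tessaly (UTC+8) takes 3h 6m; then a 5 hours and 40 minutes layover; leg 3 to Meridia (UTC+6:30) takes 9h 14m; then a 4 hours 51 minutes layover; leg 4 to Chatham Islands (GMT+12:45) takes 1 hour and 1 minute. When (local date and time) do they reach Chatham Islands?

Convert departure to UTC: 4:45 AM − 5:00 = 11:45 PM UTC on May 5.
Add 15 hours 50 minutes leg 1 → 3:35 PM UTC (May 6).
Add 1 hour and 27 minutes layover in Farhaven → 5:02 PM UTC.
Add 3 hours and 6 minutes leg 2 → 8:08 PM UTC.
Add 5 hours and 40 minutes layover in Tessaly → 1:48 AM UTC (May 7).
Add 9 hours and 14 minutes leg 3 → 11:02 AM UTC.
Add 4 hours 51 minutes layover in Meridia → 3:53 PM UTC.
Add 1 hour and 1 minute leg 4 → 4:54 PM UTC.
Chatham Islands is UTC+12:45, so local arrival = 4:54 PM + 12:45 = 5:39 AM on May 8.

5:39 AM on May 8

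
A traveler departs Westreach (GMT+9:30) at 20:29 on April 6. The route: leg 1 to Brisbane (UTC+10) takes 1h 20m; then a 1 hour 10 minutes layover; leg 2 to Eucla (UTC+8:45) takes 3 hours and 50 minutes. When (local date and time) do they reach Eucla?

Convert departure to UTC: 20:29 − 9:30 = 10:59 UTC on Apr 6.
Add 1 hour and 20 minutes leg 1 → 12:19 UTC.
Add 1 hour 10 minutes layover in Brisbane → 13:29 UTC.
Add 3 hours 50 minutes leg 2 → 17:19 UTC.
Eucla is UTC+8:45, so local arrival = 17:19 + 8:45 = 02:04 on Apr 7.

02:04 on April 7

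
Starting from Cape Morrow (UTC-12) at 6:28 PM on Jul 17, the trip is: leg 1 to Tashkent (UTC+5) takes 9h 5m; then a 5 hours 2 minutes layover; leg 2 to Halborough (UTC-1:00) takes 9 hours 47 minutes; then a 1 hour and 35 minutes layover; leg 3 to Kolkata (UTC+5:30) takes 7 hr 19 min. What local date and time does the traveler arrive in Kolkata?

Convert departure to UTC: 6:28 PM + 12:00 = 6:28 AM UTC on Jul 18.
Add 9 hours and 5 minutes leg 1 → 3:33 PM UTC.
Add 5 hours 2 minutes layover in Tashkent → 8:35 PM UTC.
Add 9 hours and 47 minutes leg 2 → 6:22 AM UTC (Jul 19).
Add 1 hour and 35 minutes layover in Halborough → 7:57 AM UTC.
Add 7 hours 19 minutes leg 3 → 3:16 PM UTC.
Kolkata is UTC+5:30, so local arrival = 3:16 PM + 5:30 = 8:46 PM on Jul 19.

8:46 PM on Jul 19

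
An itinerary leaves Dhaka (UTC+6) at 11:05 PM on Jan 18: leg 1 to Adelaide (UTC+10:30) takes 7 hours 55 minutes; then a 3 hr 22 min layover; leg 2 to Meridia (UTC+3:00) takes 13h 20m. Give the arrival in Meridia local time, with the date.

Convert departure to UTC: 11:05 PM − 6:00 = 5:05 PM UTC on Jan 18.
Add 7 hours 55 minutes leg 1 → 1:00 AM UTC (Jan 19).
Add 3 hours and 22 minutes layover in Adelaide → 4:22 AM UTC.
Add 13 hours and 20 minutes leg 2 → 5:42 PM UTC.
Meridia is UTC+3:00, so local arrival = 5:42 PM + 3:00 = 8:42 PM on Jan 19.

8:42 PM on Jan 19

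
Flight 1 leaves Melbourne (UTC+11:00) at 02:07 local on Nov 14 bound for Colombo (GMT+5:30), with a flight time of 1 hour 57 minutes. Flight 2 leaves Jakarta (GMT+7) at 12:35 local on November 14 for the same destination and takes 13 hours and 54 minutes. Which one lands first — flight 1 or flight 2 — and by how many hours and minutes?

the first, by 26 hours 25 minutes

Flight 1 in UTC: 02:07 − 11:00 = 15:07 on Nov 13.
+1 hour 57 minutes → arrive 17:04 UTC on Nov 13.
Flight 2 in UTC: 12:35 − 7:00 = 05:35 on Nov 14.
+13 hours and 54 minutes → arrive 19:29 UTC on Nov 14.
Flight 1 lands earlier by 26 hours 25 minutes.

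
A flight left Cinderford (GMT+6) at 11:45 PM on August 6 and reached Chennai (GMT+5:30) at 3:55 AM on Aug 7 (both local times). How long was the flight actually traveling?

4 hours 40 minutes

Departure in UTC: 11:45 PM − 6:00 = 5:45 PM on Aug 6.
Arrival in UTC: 3:55 AM − 5:30 = 10:25 PM on Aug 6.
Elapsed = 10:25 PM − 5:45 PM = 4 hours 40 minutes.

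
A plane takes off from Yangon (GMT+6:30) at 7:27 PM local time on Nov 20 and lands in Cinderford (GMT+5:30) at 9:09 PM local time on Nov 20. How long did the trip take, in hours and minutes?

2 hours 42 minutes

Departure in UTC: 7:27 PM − 6:30 = 12:57 PM on Nov 20.
Arrival in UTC: 9:09 PM − 5:30 = 3:39 PM on Nov 20.
Elapsed = 3:39 PM − 12:57 PM = 2 hours 42 minutes.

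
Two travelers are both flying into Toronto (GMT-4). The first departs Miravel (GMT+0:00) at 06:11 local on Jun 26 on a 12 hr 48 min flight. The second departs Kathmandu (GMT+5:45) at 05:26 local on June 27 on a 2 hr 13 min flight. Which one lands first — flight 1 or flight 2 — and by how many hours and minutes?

Flight 1 departs at 06:11 UTC (Jun 26).
+12 hours and 48 minutes → arrive 18:59 UTC on Jun 26.
Flight 2 in UTC: 05:26 − 5:45 = 23:41 on Jun 26.
+2 hours 13 minutes → arrive 01:54 UTC on Jun 27.
Flight 1 lands earlier by 6 hours 55 minutes.

the first, by 6 hours 55 minutes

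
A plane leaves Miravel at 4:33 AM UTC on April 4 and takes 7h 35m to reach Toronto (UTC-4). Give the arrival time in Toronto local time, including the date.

8:08 AM on April 4

Departure is given in UTC: 4:33 AM on Apr 4.
Add 7 hours 35 minutes → 12:08 PM UTC.
Toronto is UTC−4:00: 12:08 PM − 4:00 = 8:08 AM on Apr 4.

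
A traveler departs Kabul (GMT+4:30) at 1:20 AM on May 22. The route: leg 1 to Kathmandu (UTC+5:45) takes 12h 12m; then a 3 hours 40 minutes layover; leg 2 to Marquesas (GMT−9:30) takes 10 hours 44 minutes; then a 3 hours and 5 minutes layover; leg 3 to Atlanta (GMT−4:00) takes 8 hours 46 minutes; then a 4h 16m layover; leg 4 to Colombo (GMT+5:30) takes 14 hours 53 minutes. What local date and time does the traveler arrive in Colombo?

Convert departure to UTC: 1:20 AM − 4:30 = 8:50 PM UTC on May 21.
Add 12 hours and 12 minutes leg 1 → 9:02 AM UTC (May 22).
Add 3 hours 40 minutes layover in Kathmandu → 12:42 PM UTC.
Add 10 hours and 44 minutes leg 2 → 11:26 PM UTC.
Add 3 hours and 5 minutes layover in Marquesas → 2:31 AM UTC (May 23).
Add 8 hours and 46 minutes leg 3 → 11:17 AM UTC.
Add 4 hours 16 minutes layover in Atlanta → 3:33 PM UTC.
Add 14 hours and 53 minutes leg 4 → 6:26 AM UTC (May 24).
Colombo is UTC+5:30, so local arrival = 6:26 AM + 5:30 = 11:56 AM on May 24.

11:56 AM on May 24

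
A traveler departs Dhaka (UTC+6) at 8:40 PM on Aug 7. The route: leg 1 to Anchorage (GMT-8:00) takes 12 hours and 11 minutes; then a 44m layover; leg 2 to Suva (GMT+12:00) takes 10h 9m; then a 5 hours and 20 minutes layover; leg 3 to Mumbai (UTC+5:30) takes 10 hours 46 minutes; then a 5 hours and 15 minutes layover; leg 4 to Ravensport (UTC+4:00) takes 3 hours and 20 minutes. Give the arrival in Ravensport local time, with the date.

Convert departure to UTC: 8:40 PM − 6:00 = 2:40 PM UTC on Aug 7.
Add 12 hours and 11 minutes leg 1 → 2:51 AM UTC (Aug 8).
Add 44 minutes layover in Anchorage → 3:35 AM UTC.
Add 10 hours 9 minutes leg 2 → 1:44 PM UTC.
Add 5 hours and 20 minutes layover in Suva → 7:04 PM UTC.
Add 10 hours 46 minutes leg 3 → 5:50 AM UTC (Aug 9).
Add 5 hours and 15 minutes layover in Mumbai → 11:05 AM UTC.
Add 3 hours 20 minutes leg 4 → 2:25 PM UTC.
Ravensport is UTC+4:00, so local arrival = 2:25 PM + 4:00 = 6:25 PM on Aug 9.

6:25 PM on August 9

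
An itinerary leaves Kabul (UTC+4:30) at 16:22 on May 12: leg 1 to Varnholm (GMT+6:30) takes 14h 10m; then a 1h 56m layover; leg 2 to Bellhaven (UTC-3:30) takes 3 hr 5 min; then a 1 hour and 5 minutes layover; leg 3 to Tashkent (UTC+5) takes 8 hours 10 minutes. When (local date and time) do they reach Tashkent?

Convert departure to UTC: 16:22 − 4:30 = 11:52 UTC on May 12.
Add 14 hours and 10 minutes leg 1 → 02:02 UTC (May 13).
Add 1 hour 56 minutes layover in Varnholm → 03:58 UTC.
Add 3 hours and 5 minutes leg 2 → 07:03 UTC.
Add 1 hour 5 minutes layover in Bellhaven → 08:08 UTC.
Add 8 hours 10 minutes leg 3 → 16:18 UTC.
Tashkent is UTC+5:00, so local arrival = 16:18 + 5:00 = 21:18 on May 13.

21:18 on May 13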